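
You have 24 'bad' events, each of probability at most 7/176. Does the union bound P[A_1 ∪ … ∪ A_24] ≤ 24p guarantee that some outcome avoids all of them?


Union bound: P[∪_{i=1}^{24} A_i] ≤ Σ_i P[A_i] ≤ 24·p = 24·(7/176) = 21/22.
Numerically: 21/22 ≈ 0.955.
Is 21/22 < 1? YES.
Since P[∪ A_i] ≤ 21/22 < 1, the complement has P[∩ A_i^c] ≥ 1 − 21/22 = 1/22 > 0, so some outcome avoids every A_i.

24·p = 21/22 ≈ 0.955; existence CERTIFIED by the union bound.


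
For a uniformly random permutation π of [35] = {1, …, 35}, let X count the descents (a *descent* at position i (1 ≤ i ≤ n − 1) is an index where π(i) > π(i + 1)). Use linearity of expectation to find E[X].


Write X = Σ X_I over i = 1, …, 34, with X_I the indicator of one descent.
There are 34 indicators.
For each fixed i, the pair (π(i), π(i+1)) is a uniformly random ordered pair of distinct values from {1, …, 35}; by symmetry P[π(i) > π(i+1)] = 1/2.
By linearity: E[X] = 34 · (1/2) = (35 − 1) · (1/2) = 17 ≈ 17.000.

E[X] = 17 = 17.000.


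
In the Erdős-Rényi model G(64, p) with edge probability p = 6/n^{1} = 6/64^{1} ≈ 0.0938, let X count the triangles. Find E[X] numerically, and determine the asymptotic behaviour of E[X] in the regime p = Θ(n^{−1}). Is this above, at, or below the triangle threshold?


Number of potential triangles: C(64, 3) = 41664.
Each occurs with probability p³ ≈ (0.0938)³ ≈ 8.23975e-04.
By linearity: E[X] = C(64, 3)·p³ ≈ 41664 · 8.23975e-04 ≈ 34.330.
Here α = 1, so p = 6/n is exactly at the triangle threshold p ~ 1/n. Asymptotically E[X] → c³/6 = 6³/6 = 36 ≈ 36.000, a bounded constant. In this regime the triangle count is asymptotically Poisson(c³/6).

E[X] ≈ 34.330; in regime p = Θ(1/n^{1}) E[X] stays bounded (at the triangle threshold p ~ 1/n).


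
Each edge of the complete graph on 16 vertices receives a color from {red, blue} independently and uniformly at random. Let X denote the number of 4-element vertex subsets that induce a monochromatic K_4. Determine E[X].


Let X = Σ_S X_S over the C(16, 4) = 1820 subsets S of size 4, where X_S = 1 if the K_4 on S is monochromatic.
For a fixed S, the K_4 on S has C(4, 2) = 6 edges. P[all 6 edges red] = (1/2)^6, and likewise for blue, so P[monochromatic] = 2·(1/2)^6 = 2^{1 − 6} = 1/32.
Summing: E[X] = C(16, 4) · 2^{1 − 6} = 1820 · 1/32 = 455/8.
Numerically: E[X] ≈ 56.875000.

E[X] = C(16,4)·2^(1−C(4,2)) = 455/8 ≈ 56.875000.


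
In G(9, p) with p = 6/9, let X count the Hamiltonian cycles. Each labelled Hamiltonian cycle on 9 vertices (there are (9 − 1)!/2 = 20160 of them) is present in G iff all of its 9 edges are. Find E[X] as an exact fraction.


K_9 has (9 − 1)!/2 = 20160 labelled Hamiltonian cycles.
For each such Hamiltonian cycle H, let X_H = 1 if all 9 edges of H are present in G. Then P[X_H = 1] = p^{9} = (2/3)^{9} = 512/19683.
Summing the indicators: E[X] = Σ_H E[X_H] = 20160 · p^{9} = 20160 · 512/19683 = 1146880/2187.
Numerically: E[X] ≈ 524.41.

E[X] = 20160 · (2/3)^{9} = 1146880/2187 ≈ 524.41.


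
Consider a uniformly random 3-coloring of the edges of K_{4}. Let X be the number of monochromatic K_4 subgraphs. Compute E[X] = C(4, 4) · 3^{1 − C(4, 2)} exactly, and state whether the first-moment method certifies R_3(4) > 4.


E[X] = C(4, 4) · 3^{1 − 6} = 1 · 3^{−5} = 1/243.
As a reduced fraction: E[X] = 1/243 ≈ 0.00412.
Is E[X] < 1? YES.
Since E[X] < 1, there exists a 3-coloring of K_{4} with no monochromatic K_4; hence R_3(4) > 4.

E[X] = 1/243 ≈ 0.00412; E[X] < 1, so R_3(4) > 4.


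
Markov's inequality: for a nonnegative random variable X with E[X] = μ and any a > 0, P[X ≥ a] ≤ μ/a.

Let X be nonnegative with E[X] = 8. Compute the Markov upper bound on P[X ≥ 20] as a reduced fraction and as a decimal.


μ = E[X] = 8, a = 20.
Markov: P[X ≥ 20] ≤ μ/a = (8)/20 = 2/5.
Numerically: ≈ 0.400.
(Since a = 20 > μ = 8.000, the bound 2/5 is < 1 and informative.)

P[X ≥ 20] ≤ 2/5 ≈ 0.400.


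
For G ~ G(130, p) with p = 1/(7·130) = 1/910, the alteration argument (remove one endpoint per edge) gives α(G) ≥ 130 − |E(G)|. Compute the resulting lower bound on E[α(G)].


E[|E(G)|] = C(130, 2)·p = 8385 · (1/910) = 129/14.
E[α(G)] ≥ n − E[|E(G)|] = 130 − 129/14 = 1691/14.
Numerically: ≈ 120.7857.
(This is only a lower bound; the true E[α(G)] may be larger.)

E[α(G)] ≥ 1691/14 ≈ 120.7857.


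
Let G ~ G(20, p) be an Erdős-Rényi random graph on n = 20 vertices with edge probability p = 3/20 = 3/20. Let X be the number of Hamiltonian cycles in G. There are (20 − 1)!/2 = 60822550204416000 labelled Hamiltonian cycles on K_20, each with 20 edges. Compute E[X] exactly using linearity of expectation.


K_20 has (20 − 1)!/2 = 60822550204416000 labelled Hamiltonian cycles.
For each such Hamiltonian cycle H, let X_H = 1 if all 20 edges of H are present in G. Then P[X_H = 1] = p^{20} = (3/20)^{20} = 3486784401/104857600000000000000000000.
By linearity: E[X] = Σ_H E[X_H] = 60822550204416000 · p^{20} = 60822550204416000 · 3486784401/104857600000000000000000000 = 51776152168407487821/25600000000000000000.
Numerically: E[X] ≈ 2.02.

E[X] = 60822550204416000 · (3/20)^{20} = 51776152168407487821/25600000000000000000 ≈ 2.02.


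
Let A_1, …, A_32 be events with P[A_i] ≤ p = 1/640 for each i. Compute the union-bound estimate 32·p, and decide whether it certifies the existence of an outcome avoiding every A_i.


Union bound: P[∪_{i=1}^{32} A_i] ≤ Σ_i P[A_i] ≤ 32·p = 32·(1/640) = 1/20.
Numerically: 1/20 ≈ 0.0500000.
Is 1/20 < 1? YES.
Since P[∪ A_i] ≤ 1/20 < 1, the complement has P[∩ A_i^c] ≥ 1 − 1/20 = 19/20 > 0, so some outcome avoids every A_i.

32·p = 1/20 ≈ 0.0500000; existence CERTIFIED by the union bound.


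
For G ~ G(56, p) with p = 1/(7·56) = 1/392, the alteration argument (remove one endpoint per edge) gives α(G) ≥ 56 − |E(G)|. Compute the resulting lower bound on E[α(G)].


E[|E(G)|] = C(56, 2)·p = 1540 · (1/392) = 55/14.
E[α(G)] ≥ n − E[|E(G)|] = 56 − 55/14 = 729/14.
Numerically: ≈ 52.071.
(This is only a lower bound; the true E[α(G)] may be larger.)

E[α(G)] ≥ 729/14 ≈ 52.071.


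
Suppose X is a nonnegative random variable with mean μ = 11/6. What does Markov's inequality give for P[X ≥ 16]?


μ = E[X] = 11/6, a = 16.
Markov: P[X ≥ 16] ≤ μ/a = (11/6)/16 = 11/96.
Numerically: ≈ 0.1146.
(Since a = 16 > μ = 1.8333, the bound 11/96 is < 1 and informative.)

P[X ≥ 16] ≤ 11/96 ≈ 0.1146.


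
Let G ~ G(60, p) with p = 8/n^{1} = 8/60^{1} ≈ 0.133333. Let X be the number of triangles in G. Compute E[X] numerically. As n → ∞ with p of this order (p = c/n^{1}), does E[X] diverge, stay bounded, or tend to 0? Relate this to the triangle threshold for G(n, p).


Number of potential triangles: C(60, 3) = 34220.
Each occurs with probability p³ ≈ (0.133333)³ ≈ 2.37037037e-03.
By linearity: E[X] = C(60, 3)·p³ ≈ 34220 · 2.37037037e-03 ≈ 81.114074.
Here α = 1, so p = 8/n is exactly at the triangle threshold p ~ 1/n. Asymptotically E[X] → c³/6 = 8³/6 = 256/3 ≈ 85.333333, a bounded constant. In this regime the triangle count is asymptotically Poisson(c³/6).

E[X] ≈ 81.114074; in regime p = Θ(1/n^{1}) E[X] stays bounded (at the triangle threshold p ~ 1/n).


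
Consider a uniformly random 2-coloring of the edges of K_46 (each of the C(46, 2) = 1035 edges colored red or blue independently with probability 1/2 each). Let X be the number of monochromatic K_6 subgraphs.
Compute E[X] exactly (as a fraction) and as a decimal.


Let X = Σ_S X_S over the C(46, 6) = 9366819 subsets S of size 6, where X_S = 1 if the K_6 on S is monochromatic.
For a fixed S, the K_6 on S has C(6, 2) = 15 edges. P[all 15 edges red] = (1/2)^15, and likewise for blue, so P[monochromatic] = 2·(1/2)^15 = 2^{1 − 15} = 1/16384.
By linearity of expectation: E[X] = C(46, 6) · 2^{1 − 15} = 9366819 · 1/16384 = 9366819/16384.
Numerically: E[X] ≈ 571.70526.

E[X] = C(46,6)·2^(1−C(6,2)) = 9366819/16384 ≈ 571.70526.


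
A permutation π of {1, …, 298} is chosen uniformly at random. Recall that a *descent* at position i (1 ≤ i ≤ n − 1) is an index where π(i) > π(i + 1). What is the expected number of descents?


Write X = Σ X_I over i = 1, …, 297, with X_I the indicator of one descent.
There are 297 indicators.
For each fixed i, the pair (π(i), π(i+1)) is a uniformly random ordered pair of distinct values from {1, …, 298}; by symmetry P[π(i) > π(i+1)] = 1/2.
By linearity: E[X] = 297 · (1/2) = (298 − 1) · (1/2) = 297/2 ≈ 148.500000.

E[X] = 297/2 = 148.500000.


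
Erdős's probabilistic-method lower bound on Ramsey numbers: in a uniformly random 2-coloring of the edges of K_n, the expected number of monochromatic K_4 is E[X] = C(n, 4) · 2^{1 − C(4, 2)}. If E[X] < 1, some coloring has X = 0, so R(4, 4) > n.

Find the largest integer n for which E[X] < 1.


We need C(n, 4) · 2^{1 − 6} < 1, i.e. C(n, 4) < 2^{6 − 1} = 32.
Check values of n near the boundary:
  n = 4: C(4, 4) = 1; 1 < 32? YES
  n = 5: C(5, 4) = 5; 5 < 32? YES
  n = 6: C(6, 4) = 15; 15 < 32? YES
  n = 7: C(7, 4) = 35; 35 < 32? NO
  n = 8: C(8, 4) = 70; 70 < 32? NO
The largest n with C(n, 4) < 32 is n = 6 (where E[X] = 15/32 ≈ 0.469). Hence R(4, 4) > 6, i.e. R(4, 4) ≥ 7.

Largest n = 6; hence R(4, 4) > 6.


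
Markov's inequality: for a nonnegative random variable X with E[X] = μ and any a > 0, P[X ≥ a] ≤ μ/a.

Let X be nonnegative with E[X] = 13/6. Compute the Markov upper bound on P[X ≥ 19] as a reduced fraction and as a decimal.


μ = E[X] = 13/6, a = 19.
Markov: P[X ≥ 19] ≤ μ/a = (13/6)/19 = 13/114.
Numerically: ≈ 0.1140.
(Since a = 19 > μ = 2.1667, the bound 13/114 is < 1 and informative.)

P[X ≥ 19] ≤ 13/114 ≈ 0.1140.


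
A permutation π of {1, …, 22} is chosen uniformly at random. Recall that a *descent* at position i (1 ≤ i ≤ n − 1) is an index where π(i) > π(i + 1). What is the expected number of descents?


Write X = Σ X_I over i = 1, …, 21, with X_I the indicator of one descent.
There are 21 indicators.
For each fixed i, the pair (π(i), π(i+1)) is a uniformly random ordered pair of distinct values from {1, …, 22}; by symmetry P[π(i) > π(i+1)] = 1/2.
By linearity: E[X] = 21 · (1/2) = (22 − 1) · (1/2) = 21/2 ≈ 10.50000.

E[X] = 21/2 = 10.50000.


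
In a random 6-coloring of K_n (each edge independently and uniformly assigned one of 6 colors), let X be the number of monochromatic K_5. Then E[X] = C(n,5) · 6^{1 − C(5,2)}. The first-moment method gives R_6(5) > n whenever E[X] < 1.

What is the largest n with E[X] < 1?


We need C(n, 5) · 6^{1 − 10} < 1, i.e. C(n, 5) < 6^{10 − 1} = 10077696.
Check values of n near the boundary:
  n = 66: C(66, 5) = 8936928; 8936928 < 10077696? YES
  n = 67: C(67, 5) = 9657648; 9657648 < 10077696? YES
  n = 68: C(68, 5) = 10424128; 10424128 < 10077696? NO
The largest n with C(n, 5) < 10077696 is n = 67 (where E[X] = 67067/69984 ≈ 0.958319). Hence R_6(5) > 67, i.e. R_6(5) ≥ 68.

Largest n = 67; hence R_6(5) > 67.


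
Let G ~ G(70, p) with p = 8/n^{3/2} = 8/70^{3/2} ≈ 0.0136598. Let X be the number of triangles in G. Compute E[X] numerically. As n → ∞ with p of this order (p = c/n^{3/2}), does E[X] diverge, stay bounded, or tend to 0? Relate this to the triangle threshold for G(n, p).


Number of potential triangles: C(70, 3) = 54740.
Each occurs with probability p³ ≈ (0.0136598)³ ≈ 2.54875905e-06.
By linearity: E[X] = C(70, 3)·p³ ≈ 54740 · 2.54875905e-06 ≈ 0.139519.
Since α = 3/2 > 1, p = c/n^{3/2} = o(1/n) is below the triangle threshold p ~ 1/n. Asymptotically E[X] ~ (c³/6)·n^{3(1−α)} = (8³/6)·n^{-1.5} → 0, so by Markov's inequality G has no triangles w.h.p.

E[X] ≈ 0.139519; in regime p = Θ(1/n^{3/2}) E[X] tends to 0 (below the triangle threshold p ~ 1/n).


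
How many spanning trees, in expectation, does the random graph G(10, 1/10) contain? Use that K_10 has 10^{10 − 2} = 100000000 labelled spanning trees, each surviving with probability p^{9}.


K_10 has 10^{10 − 2} = 100000000 labelled spanning trees.
For each such spanning tree H, let X_H = 1 if all 9 edges of H are present in G. Then P[X_H = 1] = p^{9} = (1/10)^{9} = 1/1000000000.
By linearity: E[X] = Σ_H E[X_H] = 100000000 · p^{9} = 100000000 · 1/1000000000 = 1/10.
Numerically: E[X] ≈ 0.1.

E[X] = 100000000 · (1/10)^{9} = 1/10 ≈ 0.1.


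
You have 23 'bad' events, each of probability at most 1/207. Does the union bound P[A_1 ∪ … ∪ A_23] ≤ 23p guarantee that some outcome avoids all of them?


Union bound: P[∪_{i=1}^{23} A_i] ≤ Σ_i P[A_i] ≤ 23·p = 23·(1/207) = 1/9.
Numerically: 1/9 ≈ 0.1111.
Is 1/9 < 1? YES.
Since P[∪ A_i] ≤ 1/9 < 1, the complement has P[∩ A_i^c] ≥ 1 − 1/9 = 8/9 > 0, so some outcome avoids every A_i.

23·p = 1/9 ≈ 0.1111; existence CERTIFIED by the union bound.


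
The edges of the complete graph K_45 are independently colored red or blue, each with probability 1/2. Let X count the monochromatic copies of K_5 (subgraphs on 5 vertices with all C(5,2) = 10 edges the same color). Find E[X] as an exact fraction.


Let X = Σ_S X_S over the C(45, 5) = 1221759 subsets S of size 5, where X_S = 1 if the K_5 on S is monochromatic.
For a fixed S, the K_5 on S has C(5, 2) = 10 edges. P[all 10 edges red] = (1/2)^10, and likewise for blue, so P[monochromatic] = 2·(1/2)^10 = 2^{1 − 10} = 1/512.
By linearity: E[X] = C(45, 5) · 2^{1 − 10} = 1221759 · 1/512 = 1221759/512.
Numerically: E[X] ≈ 2386.24805.

E[X] = C(45,5)·2^(1−C(5,2)) = 1221759/512 ≈ 2386.24805.


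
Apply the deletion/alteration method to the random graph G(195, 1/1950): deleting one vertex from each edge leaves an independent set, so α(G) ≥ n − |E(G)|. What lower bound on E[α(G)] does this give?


E[|E(G)|] = C(195, 2)·p = 18915 · (1/1950) = 97/10.
E[α(G)] ≥ n − E[|E(G)|] = 195 − 97/10 = 1853/10.
Numerically: ≈ 185.3000.
(This is only a lower bound; the true E[α(G)] may be larger.)

E[α(G)] ≥ 1853/10 ≈ 185.3000.


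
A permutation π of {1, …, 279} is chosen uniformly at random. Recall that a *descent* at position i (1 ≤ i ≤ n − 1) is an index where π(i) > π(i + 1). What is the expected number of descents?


Write X = Σ X_I over i = 1, …, 278, with X_I the indicator of one descent.
There are 278 indicators.
For each fixed i, the pair (π(i), π(i+1)) is a uniformly random ordered pair of distinct values from {1, …, 279}; by symmetry P[π(i) > π(i+1)] = 1/2.
By linearity: E[X] = 278 · (1/2) = (279 − 1) · (1/2) = 139 ≈ 139.000000.

E[X] = 139 = 139.000000.


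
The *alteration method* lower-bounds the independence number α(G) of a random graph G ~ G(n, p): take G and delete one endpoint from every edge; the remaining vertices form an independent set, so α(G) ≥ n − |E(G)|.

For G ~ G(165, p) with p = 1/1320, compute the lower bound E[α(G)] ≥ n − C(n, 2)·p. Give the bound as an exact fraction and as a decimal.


E[|E(G)|] = C(165, 2)·p = 13530 · (1/1320) = 41/4.
E[α(G)] ≥ n − E[|E(G)|] = 165 − 41/4 = 619/4.
Numerically: ≈ 154.750.
(This is only a lower bound; the true E[α(G)] may be larger.)

E[α(G)] ≥ 619/4 ≈ 154.750.


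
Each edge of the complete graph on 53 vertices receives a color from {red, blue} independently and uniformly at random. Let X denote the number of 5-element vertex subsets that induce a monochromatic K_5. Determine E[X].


Let X = Σ_S X_S over the C(53, 5) = 2869685 subsets S of size 5, where X_S = 1 if the K_5 on S is monochromatic.
For a fixed S, the K_5 on S has C(5, 2) = 10 edges. P[all 10 edges red] = (1/2)^10, and likewise for blue, so P[monochromatic] = 2·(1/2)^10 = 2^{1 − 10} = 1/512.
Summing: E[X] = C(53, 5) · 2^{1 − 10} = 2869685 · 1/512 = 2869685/512.
Numerically: E[X] ≈ 5604.853516.

E[X] = C(53,5)·2^(1−C(5,2)) = 2869685/512 ≈ 5604.853516.


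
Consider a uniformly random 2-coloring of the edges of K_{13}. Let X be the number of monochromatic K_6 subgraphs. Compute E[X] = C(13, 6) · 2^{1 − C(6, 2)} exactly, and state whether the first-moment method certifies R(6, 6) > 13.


E[X] = C(13, 6) · 2^{1 − 15} = 1716 · 2^{−14} = 1716/16384.
As a reduced fraction: E[X] = 429/4096 ≈ 0.104736.
Is E[X] < 1? YES.
Since E[X] < 1, there exists a 2-coloring of K_{13} with no monochromatic K_6; hence R(6, 6) > 13.

E[X] = 429/4096 ≈ 0.104736; E[X] < 1, so R(6, 6) > 13.


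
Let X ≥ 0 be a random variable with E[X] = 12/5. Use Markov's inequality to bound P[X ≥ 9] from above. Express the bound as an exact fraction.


μ = E[X] = 12/5, a = 9.
Markov: P[X ≥ 9] ≤ μ/a = (12/5)/9 = 4/15.
Numerically: ≈ 0.2667.
(Since a = 9 > μ = 2.4000, the bound 4/15 is < 1 and informative.)

P[X ≥ 9] ≤ 4/15 ≈ 0.2667.


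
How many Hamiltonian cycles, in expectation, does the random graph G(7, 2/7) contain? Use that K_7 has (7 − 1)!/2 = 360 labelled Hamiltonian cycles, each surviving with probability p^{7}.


K_7 has (7 − 1)!/2 = 360 labelled Hamiltonian cycles.
For each such Hamiltonian cycle H, let X_H = 1 if all 7 edges of H are present in G. Then P[X_H = 1] = p^{7} = (2/7)^{7} = 128/823543.
By linearity of expectation: E[X] = Σ_H E[X_H] = 360 · p^{7} = 360 · 128/823543 = 46080/823543.
Numerically: E[X] ≈ 0.0559534.

E[X] = 360 · (2/7)^{7} = 46080/823543 ≈ 0.0559534.


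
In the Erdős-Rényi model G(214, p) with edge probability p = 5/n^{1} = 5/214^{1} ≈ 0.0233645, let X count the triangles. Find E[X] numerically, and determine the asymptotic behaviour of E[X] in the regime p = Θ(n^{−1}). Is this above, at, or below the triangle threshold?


Number of potential triangles: C(214, 3) = 1610564.
Each occurs with probability p³ ≈ (0.0233645)³ ≈ 1.27546543e-05.
By linearity: E[X] = C(214, 3)·p³ ≈ 1610564 · 1.27546543e-05 ≈ 20.542187.
Here α = 1, so p = 5/n is exactly at the triangle threshold p ~ 1/n. Asymptotically E[X] → c³/6 = 5³/6 = 125/6 ≈ 20.833333, a bounded constant. In this regime the triangle count is asymptotically Poisson(c³/6).

E[X] ≈ 20.542187; in regime p = Θ(1/n^{1}) E[X] stays bounded (at the triangle threshold p ~ 1/n).


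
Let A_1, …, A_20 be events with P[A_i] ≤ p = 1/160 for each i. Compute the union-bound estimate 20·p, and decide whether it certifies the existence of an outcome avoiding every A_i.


Union bound: P[∪_{i=1}^{20} A_i] ≤ Σ_i P[A_i] ≤ 20·p = 20·(1/160) = 1/8.
Numerically: 1/8 ≈ 0.1250000.
Is 1/8 < 1? YES.
Since P[∪ A_i] ≤ 1/8 < 1, the complement has P[∩ A_i^c] ≥ 1 − 1/8 = 7/8 > 0, so some outcome avoids every A_i.

20·p = 1/8 ≈ 0.1250000; existence CERTIFIED by the union bound.


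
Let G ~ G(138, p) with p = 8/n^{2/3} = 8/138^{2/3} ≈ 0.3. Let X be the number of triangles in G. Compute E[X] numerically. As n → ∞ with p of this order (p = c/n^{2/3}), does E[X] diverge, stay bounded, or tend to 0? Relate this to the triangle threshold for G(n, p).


Number of potential triangles: C(138, 3) = 428536.
Each occurs with probability p³ ≈ (0.3)³ ≈ 2.68851e-02.
By linearity: E[X] = C(138, 3)·p³ ≈ 428536 · 2.68851e-02 ≈ 11521.237.
Since α = 2/3 < 1, p = c/n^{2/3} ≫ 1/n is above the triangle threshold p ~ 1/n. Asymptotically E[X] ~ (c³/6)·n^{3(1−α)} = (8³/6)·n^{1} → ∞; triangles are abundant w.h.p.

E[X] ≈ 11521.237; in regime p = Θ(1/n^{2/3}) E[X] diverges (above the triangle threshold p ~ 1/n).


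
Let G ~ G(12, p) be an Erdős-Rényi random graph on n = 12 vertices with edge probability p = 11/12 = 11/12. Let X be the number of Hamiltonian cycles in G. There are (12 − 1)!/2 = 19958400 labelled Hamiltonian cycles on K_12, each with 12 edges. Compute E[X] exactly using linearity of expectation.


K_12 has (12 − 1)!/2 = 19958400 labelled Hamiltonian cycles.
For each such Hamiltonian cycle H, let X_H = 1 if all 12 edges of H are present in G. Then P[X_H = 1] = p^{12} = (11/12)^{12} = 3138428376721/8916100448256.
Summing the indicators: E[X] = Σ_H E[X_H] = 19958400 · p^{12} = 19958400 · 3138428376721/8916100448256 = 6041474625187925/859963392.
Numerically: E[X] ≈ 7.03e+06.

E[X] = 19958400 · (11/12)^{12} = 6041474625187925/859963392 ≈ 7.03e+06.


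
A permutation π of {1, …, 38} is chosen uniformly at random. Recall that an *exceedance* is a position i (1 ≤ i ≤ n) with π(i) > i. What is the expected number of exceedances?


Write X = Σ_{i=1}^{38} X_i, where X_i = 1_{π(i) > i}.
For each fixed i, π(i) is uniform over {1, …, 38} (marginal of a uniform permutation), so P[π(i) > i] = (n − i)/n. Summing: Σ_{i=1}^{38} (n − i)/n = (0 + 1 + … + 37)/38 = 38(38 − 1)/(2·38) = (38 − 1)/2.
Hence E[X] = Σ_{i=1}^{38} (38 − i)/38 = 37/2 ≈ 18.5000.

E[X] = 37/2 = 18.5000.


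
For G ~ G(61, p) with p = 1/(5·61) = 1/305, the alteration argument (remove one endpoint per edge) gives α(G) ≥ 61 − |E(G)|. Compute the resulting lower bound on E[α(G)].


E[|E(G)|] = C(61, 2)·p = 1830 · (1/305) = 6.
E[α(G)] ≥ n − E[|E(G)|] = 61 − 6 = 55.
Numerically: ≈ 55.000000.
(This is only a lower bound; the true E[α(G)] may be larger.)

E[α(G)] ≥ 55 ≈ 55.000000.


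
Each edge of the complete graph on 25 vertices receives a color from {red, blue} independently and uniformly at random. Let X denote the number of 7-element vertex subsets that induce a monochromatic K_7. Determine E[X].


Let X = Σ_S X_S over the C(25, 7) = 480700 subsets S of size 7, where X_S = 1 if the K_7 on S is monochromatic.
For a fixed S, the K_7 on S has C(7, 2) = 21 edges. P[all 21 edges red] = (1/2)^21, and likewise for blue, so P[monochromatic] = 2·(1/2)^21 = 2^{1 − 21} = 1/1048576.
By linearity: E[X] = C(25, 7) · 2^{1 − 21} = 480700 · 1/1048576 = 120175/262144.
Numerically: E[X] ≈ 0.458431.

E[X] = C(25,7)·2^(1−C(7,2)) = 120175/262144 ≈ 0.458431.


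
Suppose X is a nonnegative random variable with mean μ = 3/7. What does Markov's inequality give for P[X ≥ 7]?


μ = E[X] = 3/7, a = 7.
Markov: P[X ≥ 7] ≤ μ/a = (3/7)/7 = 3/49.
Numerically: ≈ 0.061.
(Since a = 7 > μ = 0.429, the bound 3/49 is < 1 and informative.)

P[X ≥ 7] ≤ 3/49 ≈ 0.061.


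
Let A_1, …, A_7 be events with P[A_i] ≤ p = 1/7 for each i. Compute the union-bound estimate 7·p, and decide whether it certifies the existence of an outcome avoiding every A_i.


Union bound: P[∪_{i=1}^{7} A_i] ≤ Σ_i P[A_i] ≤ 7·p = 7·(1/7) = 1.
Numerically: 1 ≈ 1.00000.
Is 1 < 1? NO.
Since the bound 1 is ≥ 1, the union bound is uninformative here; it does NOT by itself certify existence.

7·p = 1 ≈ 1.00000; existence NOT certified by the union bound.


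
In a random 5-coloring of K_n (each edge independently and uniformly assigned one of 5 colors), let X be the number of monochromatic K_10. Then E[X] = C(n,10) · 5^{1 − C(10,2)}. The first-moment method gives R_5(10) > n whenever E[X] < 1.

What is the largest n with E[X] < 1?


We need C(n, 10) · 5^{1 − 45} < 1, i.e. C(n, 10) < 5^{45 − 1} = 5684341886080801486968994140625.
Check values of n near the boundary:
  n = 5391: C(5391, 10) = 5666344714787188828795213697883; 5666344714787188828795213697883 < 5684341886080801486968994140625? YES
  n = 5392: C(5392, 10) = 5676873040158402483252283957448; 5676873040158402483252283957448 < 5684341886080801486968994140625? YES
  n = 5393: C(5393, 10) = 5687418968154238267170642278008; 5687418968154238267170642278008 < 5684341886080801486968994140625? NO
  n = 5394: C(5394, 10) = 5697982524930156243149785372878; 5697982524930156243149785372878 < 5684341886080801486968994140625? NO
  n = 5395: C(5395, 10) = 5708563736675616143322765475706; 5708563736675616143322765475706 < 5684341886080801486968994140625? NO
The largest n with C(n, 10) < 5684341886080801486968994140625 is n = 5392 (where E[X] = 5676873040158402483252283957448/5684341886080801486968994140625 ≈ 0.9986861). Hence R_5(10) > 5392, i.e. R_5(10) ≥ 5393.

Largest n = 5392; hence R_5(10) > 5392.


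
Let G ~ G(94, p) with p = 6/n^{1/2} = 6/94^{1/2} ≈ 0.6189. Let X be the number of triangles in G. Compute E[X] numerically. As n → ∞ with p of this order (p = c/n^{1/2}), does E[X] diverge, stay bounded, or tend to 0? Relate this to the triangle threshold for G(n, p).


Number of potential triangles: C(94, 3) = 134044.
Each occurs with probability p³ ≈ (0.6189)³ ≈ 2.370074e-01.
By linearity: E[X] = C(94, 3)·p³ ≈ 134044 · 2.370074e-01 ≈ 31769.4247.
Since α = 1/2 < 1, p = c/n^{1/2} ≫ 1/n is above the triangle threshold p ~ 1/n. Asymptotically E[X] ~ (c³/6)·n^{3(1−α)} = (6³/6)·n^{1.5} → ∞; triangles are abundant w.h.p.

E[X] ≈ 31769.4247; in regime p = Θ(1/n^{1/2}) E[X] diverges (above the triangle threshold p ~ 1/n).


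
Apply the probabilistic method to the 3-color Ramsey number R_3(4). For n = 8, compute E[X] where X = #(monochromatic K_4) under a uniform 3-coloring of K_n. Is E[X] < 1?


E[X] = C(8, 4) · 3^{1 − 6} = 70 · 3^{−5} = 70/243.
As a reduced fraction: E[X] = 70/243 ≈ 0.288066.
Is E[X] < 1? YES.
Since E[X] < 1, there exists a 3-coloring of K_{8} with no monochromatic K_4; hence R_3(4) > 8.

E[X] = 70/243 ≈ 0.288066; E[X] < 1, so R_3(4) > 8.


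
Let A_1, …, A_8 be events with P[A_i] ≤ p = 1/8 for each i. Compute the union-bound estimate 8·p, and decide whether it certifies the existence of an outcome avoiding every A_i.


Union bound: P[∪_{i=1}^{8} A_i] ≤ Σ_i P[A_i] ≤ 8·p = 8·(1/8) = 1.
Numerically: 1 ≈ 1.0000000.
Is 1 < 1? NO.
Since the bound 1 is ≥ 1, the union bound is uninformative here; it does NOT by itself certify existence.

8·p = 1 ≈ 1.0000000; existence NOT certified by the union bound.


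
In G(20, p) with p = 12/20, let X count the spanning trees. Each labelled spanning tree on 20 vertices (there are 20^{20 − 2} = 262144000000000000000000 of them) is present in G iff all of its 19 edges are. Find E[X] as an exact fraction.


K_20 has 20^{20 − 2} = 262144000000000000000000 labelled spanning trees.
For each such spanning tree H, let X_H = 1 if all 19 edges of H are present in G. Then P[X_H = 1] = p^{19} = (3/5)^{19} = 1162261467/19073486328125.
By linearity of expectation: E[X] = Σ_H E[X_H] = 262144000000000000000000 · p^{19} = 262144000000000000000000 · 1162261467/19073486328125 = 79869999842655731712/5.
Numerically: E[X] ≈ 1.5974e+19.

E[X] = 262144000000000000000000 · (3/5)^{19} = 79869999842655731712/5 ≈ 1.5974e+19.


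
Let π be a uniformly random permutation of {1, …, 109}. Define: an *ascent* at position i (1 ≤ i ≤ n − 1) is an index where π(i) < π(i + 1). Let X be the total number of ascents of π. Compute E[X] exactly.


Write X = Σ X_I over i = 1, …, 108, with X_I the indicator of one ascent.
There are 108 indicators.
For each fixed i, the pair (π(i), π(i+1)) is a uniformly random ordered pair of distinct values from {1, …, 109}; by symmetry P[π(i) < π(i+1)] = 1/2.
By linearity: E[X] = 108 · (1/2) = (109 − 1) · (1/2) = 54 ≈ 54.0000.

E[X] = 54 = 54.0000.


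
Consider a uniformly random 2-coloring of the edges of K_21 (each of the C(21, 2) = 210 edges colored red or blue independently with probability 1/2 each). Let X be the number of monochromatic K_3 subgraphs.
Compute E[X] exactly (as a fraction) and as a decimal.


Let X = Σ_S X_S over the C(21, 3) = 1330 subsets S of size 3, where X_S = 1 if the K_3 on S is monochromatic.
For a fixed S, the K_3 on S has C(3, 2) = 3 edges. P[all 3 edges red] = (1/2)^3, and likewise for blue, so P[monochromatic] = 2·(1/2)^3 = 2^{1 − 3} = 1/4.
By linearity: E[X] = C(21, 3) · 2^{1 − 3} = 1330 · 1/4 = 665/2.
Numerically: E[X] ≈ 332.5000.

E[X] = C(21,3)·2^(1−C(3,2)) = 665/2 ≈ 332.5000.


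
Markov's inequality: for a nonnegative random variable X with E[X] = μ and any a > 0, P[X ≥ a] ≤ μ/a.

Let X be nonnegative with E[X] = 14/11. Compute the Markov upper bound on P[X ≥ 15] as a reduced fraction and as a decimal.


μ = E[X] = 14/11, a = 15.
Markov: P[X ≥ 15] ≤ μ/a = (14/11)/15 = 14/165.
Numerically: ≈ 0.08485.
(Since a = 15 > μ = 1.27273, the bound 14/165 is < 1 and informative.)

P[X ≥ 15] ≤ 14/165 ≈ 0.08485.


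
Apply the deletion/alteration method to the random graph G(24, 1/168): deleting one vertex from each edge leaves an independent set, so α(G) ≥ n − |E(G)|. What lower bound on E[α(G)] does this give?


E[|E(G)|] = C(24, 2)·p = 276 · (1/168) = 23/14.
E[α(G)] ≥ n − E[|E(G)|] = 24 − 23/14 = 313/14.
Numerically: ≈ 22.3571.
(This is only a lower bound; the true E[α(G)] may be larger.)

E[α(G)] ≥ 313/14 ≈ 22.3571.


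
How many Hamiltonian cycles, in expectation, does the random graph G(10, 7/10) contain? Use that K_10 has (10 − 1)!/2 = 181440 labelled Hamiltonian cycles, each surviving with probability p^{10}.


K_10 has (10 − 1)!/2 = 181440 labelled Hamiltonian cycles.
For each such Hamiltonian cycle H, let X_H = 1 if all 10 edges of H are present in G. Then P[X_H = 1] = p^{10} = (7/10)^{10} = 282475249/10000000000.
By linearity: E[X] = Σ_H E[X_H] = 181440 · p^{10} = 181440 · 282475249/10000000000 = 160163466183/31250000.
Numerically: E[X] ≈ 5.13e+03.

E[X] = 181440 · (7/10)^{10} = 160163466183/31250000 ≈ 5.13e+03.


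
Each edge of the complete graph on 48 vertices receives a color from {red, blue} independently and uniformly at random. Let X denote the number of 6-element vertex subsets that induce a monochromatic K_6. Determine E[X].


Let X = Σ_S X_S over the C(48, 6) = 12271512 subsets S of size 6, where X_S = 1 if the K_6 on S is monochromatic.
For a fixed S, the K_6 on S has C(6, 2) = 15 edges. P[all 15 edges red] = (1/2)^15, and likewise for blue, so P[monochromatic] = 2·(1/2)^15 = 2^{1 − 15} = 1/16384.
By linearity of expectation: E[X] = C(48, 6) · 2^{1 − 15} = 12271512 · 1/16384 = 1533939/2048.
Numerically: E[X] ≈ 748.994.

E[X] = C(48,6)·2^(1−C(6,2)) = 1533939/2048 ≈ 748.994.


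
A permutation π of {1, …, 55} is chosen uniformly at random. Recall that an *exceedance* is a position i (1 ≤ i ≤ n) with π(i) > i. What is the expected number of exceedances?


Write X = Σ_{i=1}^{55} X_i, where X_i = 1_{π(i) > i}.
For each fixed i, π(i) is uniform over {1, …, 55} (marginal of a uniform permutation), so P[π(i) > i] = (n − i)/n. Summing: Σ_{i=1}^{55} (n − i)/n = (0 + 1 + … + 54)/55 = 55(55 − 1)/(2·55) = (55 − 1)/2.
Hence E[X] = Σ_{i=1}^{55} (55 − i)/55 = 27 ≈ 27.000.

E[X] = 27 = 27.000.


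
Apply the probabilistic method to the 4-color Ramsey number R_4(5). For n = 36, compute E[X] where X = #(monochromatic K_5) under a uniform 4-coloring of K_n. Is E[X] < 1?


E[X] = C(36, 5) · 4^{1 − 10} = 376992 · 4^{−9} = 376992/262144.
As a reduced fraction: E[X] = 11781/8192 ≈ 1.438.
Is E[X] < 1? NO.
Since E[X] ≥ 1, the first-moment bound is inconclusive at n = 36; it does NOT by itself certify R_4(5) > 36.

E[X] = 11781/8192 ≈ 1.438; E[X] ≥ 1; first-moment method inconclusive here.


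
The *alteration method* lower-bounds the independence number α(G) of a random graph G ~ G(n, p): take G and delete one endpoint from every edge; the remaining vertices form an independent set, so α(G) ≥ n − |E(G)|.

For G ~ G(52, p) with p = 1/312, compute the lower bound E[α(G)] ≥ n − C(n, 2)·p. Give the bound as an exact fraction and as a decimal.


E[|E(G)|] = C(52, 2)·p = 1326 · (1/312) = 17/4.
E[α(G)] ≥ n − E[|E(G)|] = 52 − 17/4 = 191/4.
Numerically: ≈ 47.7500.
(This is only a lower bound; the true E[α(G)] may be larger.)

E[α(G)] ≥ 191/4 ≈ 47.7500.


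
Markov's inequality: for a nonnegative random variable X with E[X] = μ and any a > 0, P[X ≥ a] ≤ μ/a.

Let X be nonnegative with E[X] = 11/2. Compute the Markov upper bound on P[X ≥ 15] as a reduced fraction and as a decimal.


μ = E[X] = 11/2, a = 15.
Markov: P[X ≥ 15] ≤ μ/a = (11/2)/15 = 11/30.
Numerically: ≈ 0.366667.
(Since a = 15 > μ = 5.500000, the bound 11/30 is < 1 and informative.)

P[X ≥ 15] ≤ 11/30 ≈ 0.366667.


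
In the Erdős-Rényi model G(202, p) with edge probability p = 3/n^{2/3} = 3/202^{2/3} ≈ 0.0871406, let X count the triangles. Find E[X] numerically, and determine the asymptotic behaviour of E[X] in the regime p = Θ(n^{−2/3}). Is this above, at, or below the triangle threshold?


Number of potential triangles: C(202, 3) = 1353400.
Each occurs with probability p³ ≈ (0.0871406)³ ≈ 6.61699833e-04.
By linearity: E[X] = C(202, 3)·p³ ≈ 1353400 · 6.61699833e-04 ≈ 895.544554.
Since α = 2/3 < 1, p = c/n^{2/3} ≫ 1/n is above the triangle threshold p ~ 1/n. Asymptotically E[X] ~ (c³/6)·n^{3(1−α)} = (3³/6)·n^{1} → ∞; triangles are abundant w.h.p.

E[X] ≈ 895.544554; in regime p = Θ(1/n^{2/3}) E[X] diverges (above the triangle threshold p ~ 1/n).


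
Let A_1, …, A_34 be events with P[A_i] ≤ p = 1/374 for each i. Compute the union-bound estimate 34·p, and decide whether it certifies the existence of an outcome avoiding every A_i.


Union bound: P[∪_{i=1}^{34} A_i] ≤ Σ_i P[A_i] ≤ 34·p = 34·(1/374) = 1/11.
Numerically: 1/11 ≈ 0.090909.
Is 1/11 < 1? YES.
Since P[∪ A_i] ≤ 1/11 < 1, the complement has P[∩ A_i^c] ≥ 1 − 1/11 = 10/11 > 0, so some outcome avoids every A_i.

34·p = 1/11 ≈ 0.090909; existence CERTIFIED by the union bound.


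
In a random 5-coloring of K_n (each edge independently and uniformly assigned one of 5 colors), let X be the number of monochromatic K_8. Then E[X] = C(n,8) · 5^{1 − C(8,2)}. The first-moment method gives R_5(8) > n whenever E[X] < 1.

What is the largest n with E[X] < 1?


We need C(n, 8) · 5^{1 − 28} < 1, i.e. C(n, 8) < 5^{28 − 1} = 7450580596923828125.
Check values of n near the boundary:
  n = 859: C(859, 8) = 7115855595170747139; 7115855595170747139 < 7450580596923828125? YES
  n = 860: C(860, 8) = 7182671140665308145; 7182671140665308145 < 7450580596923828125? YES
  n = 861: C(861, 8) = 7250034996615275865; 7250034996615275865 < 7450580596923828125? YES
  n = 862: C(862, 8) = 7317951015318931845; 7317951015318931845 < 7450580596923828125? YES
  n = 863: C(863, 8) = 7386423071602617757; 7386423071602617757 < 7450580596923828125? YES
  n = 864: C(864, 8) = 7455455062926006708; 7455455062926006708 < 7450580596923828125? NO
  n = 865: C(865, 8) = 7525050909487743060; 7525050909487743060 < 7450580596923828125? NO
  n = 866: C(866, 8) = 7595214554331451620; 7595214554331451620 < 7450580596923828125? NO
The largest n with C(n, 8) < 7450580596923828125 is n = 863 (where E[X] = 7386423071602617757/7450580596923828125 ≈ 0.991389). Hence R_5(8) > 863, i.e. R_5(8) ≥ 864.

Largest n = 863; hence R_5(8) > 863.


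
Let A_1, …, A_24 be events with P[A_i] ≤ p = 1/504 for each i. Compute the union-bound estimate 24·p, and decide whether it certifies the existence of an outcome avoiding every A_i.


Union bound: P[∪_{i=1}^{24} A_i] ≤ Σ_i P[A_i] ≤ 24·p = 24·(1/504) = 1/21.
Numerically: 1/21 ≈ 0.0476190.
Is 1/21 < 1? YES.
Since P[∪ A_i] ≤ 1/21 < 1, the complement has P[∩ A_i^c] ≥ 1 − 1/21 = 20/21 > 0, so some outcome avoids every A_i.

24·p = 1/21 ≈ 0.0476190; existence CERTIFIED by the union bound.


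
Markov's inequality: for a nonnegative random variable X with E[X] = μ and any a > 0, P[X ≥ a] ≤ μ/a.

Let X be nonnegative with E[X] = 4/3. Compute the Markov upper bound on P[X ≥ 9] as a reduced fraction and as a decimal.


μ = E[X] = 4/3, a = 9.
Markov: P[X ≥ 9] ≤ μ/a = (4/3)/9 = 4/27.
Numerically: ≈ 0.14815.
(Since a = 9 > μ = 1.33333, the bound 4/27 is < 1 and informative.)

P[X ≥ 9] ≤ 4/27 ≈ 0.14815.


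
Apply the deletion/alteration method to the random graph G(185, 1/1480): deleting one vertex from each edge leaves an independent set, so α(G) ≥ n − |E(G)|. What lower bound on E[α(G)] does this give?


E[|E(G)|] = C(185, 2)·p = 17020 · (1/1480) = 23/2.
E[α(G)] ≥ n − E[|E(G)|] = 185 − 23/2 = 347/2.
Numerically: ≈ 173.5000.
(This is only a lower bound; the true E[α(G)] may be larger.)

E[α(G)] ≥ 347/2 ≈ 173.5000.


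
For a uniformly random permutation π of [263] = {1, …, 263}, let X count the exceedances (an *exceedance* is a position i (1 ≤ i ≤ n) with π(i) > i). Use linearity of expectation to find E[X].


Write X = Σ_{i=1}^{263} X_i, where X_i = 1_{π(i) > i}.
For each fixed i, π(i) is uniform over {1, …, 263} (marginal of a uniform permutation), so P[π(i) > i] = (n − i)/n. Summing: Σ_{i=1}^{263} (n − i)/n = (0 + 1 + … + 262)/263 = 263(263 − 1)/(2·263) = (263 − 1)/2.
Hence E[X] = Σ_{i=1}^{263} (263 − i)/263 = 131 ≈ 131.00000.

E[X] = 131 = 131.00000.


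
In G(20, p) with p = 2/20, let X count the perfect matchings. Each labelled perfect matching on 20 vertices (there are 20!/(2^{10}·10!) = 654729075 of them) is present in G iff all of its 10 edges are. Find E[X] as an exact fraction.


K_20 has 20!/(2^{10}·10!) = 654729075 labelled perfect matchings.
For each such perfect matching H, let X_H = 1 if all 10 edges of H are present in G. Then P[X_H = 1] = p^{10} = (1/10)^{10} = 1/10000000000.
Summing the indicators: E[X] = Σ_H E[X_H] = 654729075 · p^{10} = 654729075 · 1/10000000000 = 26189163/400000000.
Numerically: E[X] ≈ 0.0654729.

E[X] = 654729075 · (1/10)^{10} = 26189163/400000000 ≈ 0.0654729.


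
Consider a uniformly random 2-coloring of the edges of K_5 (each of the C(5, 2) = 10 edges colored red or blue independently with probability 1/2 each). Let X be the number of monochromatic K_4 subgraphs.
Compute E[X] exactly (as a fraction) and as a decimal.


Let X = Σ_S X_S over the C(5, 4) = 5 subsets S of size 4, where X_S = 1 if the K_4 on S is monochromatic.
For a fixed S, the K_4 on S has C(4, 2) = 6 edges. P[all 6 edges red] = (1/2)^6, and likewise for blue, so P[monochromatic] = 2·(1/2)^6 = 2^{1 − 6} = 1/32.
By linearity: E[X] = C(5, 4) · 2^{1 − 6} = 5 · 1/32 = 5/32.
Numerically: E[X] ≈ 0.15625.

E[X] = C(5,4)·2^(1−C(4,2)) = 5/32 ≈ 0.15625.


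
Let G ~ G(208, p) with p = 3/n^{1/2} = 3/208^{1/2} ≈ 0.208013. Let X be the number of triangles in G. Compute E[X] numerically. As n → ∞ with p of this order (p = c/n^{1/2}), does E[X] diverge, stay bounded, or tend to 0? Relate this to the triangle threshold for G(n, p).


Number of potential triangles: C(208, 3) = 1478256.
Each occurs with probability p³ ≈ (0.208013)³ ≈ 9.00054405e-03.
By linearity: E[X] = C(208, 3)·p³ ≈ 1478256 · 9.00054405e-03 ≈ 13305.108244.
Since α = 1/2 < 1, p = c/n^{1/2} ≫ 1/n is above the triangle threshold p ~ 1/n. Asymptotically E[X] ~ (c³/6)·n^{3(1−α)} = (3³/6)·n^{1.5} → ∞; triangles are abundant w.h.p.

E[X] ≈ 13305.108244; in regime p = Θ(1/n^{1/2}) E[X] diverges (above the triangle threshold p ~ 1/n).


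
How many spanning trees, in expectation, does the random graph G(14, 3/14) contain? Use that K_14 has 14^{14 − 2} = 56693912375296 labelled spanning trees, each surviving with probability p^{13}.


K_14 has 14^{14 − 2} = 56693912375296 labelled spanning trees.
For each such spanning tree H, let X_H = 1 if all 13 edges of H are present in G. Then P[X_H = 1] = p^{13} = (3/14)^{13} = 1594323/793714773254144.
By linearity: E[X] = Σ_H E[X_H] = 56693912375296 · p^{13} = 56693912375296 · 1594323/793714773254144 = 1594323/14.
Numerically: E[X] ≈ 113880.

E[X] = 56693912375296 · (3/14)^{13} = 1594323/14 ≈ 113880.


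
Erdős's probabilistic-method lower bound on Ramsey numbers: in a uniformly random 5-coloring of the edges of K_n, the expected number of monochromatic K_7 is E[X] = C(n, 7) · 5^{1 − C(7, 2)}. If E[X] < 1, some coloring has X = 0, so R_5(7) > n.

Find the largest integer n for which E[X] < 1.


We need C(n, 7) · 5^{1 − 21} < 1, i.e. C(n, 7) < 5^{21 − 1} = 95367431640625.
Check values of n near the boundary:
  n = 337: C(337, 7) = 91989916924632; 91989916924632 < 95367431640625? YES
  n = 338: C(338, 7) = 93935323022736; 93935323022736 < 95367431640625? YES
  n = 339: C(339, 7) = 95915887062372; 95915887062372 < 95367431640625? NO
  n = 340: C(340, 7) = 97932136940560; 97932136940560 < 95367431640625? NO
The largest n with C(n, 7) < 95367431640625 is n = 338 (where E[X] = 93935323022736/95367431640625 ≈ 0.9850). Hence R_5(7) > 338, i.e. R_5(7) ≥ 339.

Largest n = 338; hence R_5(7) > 338.
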